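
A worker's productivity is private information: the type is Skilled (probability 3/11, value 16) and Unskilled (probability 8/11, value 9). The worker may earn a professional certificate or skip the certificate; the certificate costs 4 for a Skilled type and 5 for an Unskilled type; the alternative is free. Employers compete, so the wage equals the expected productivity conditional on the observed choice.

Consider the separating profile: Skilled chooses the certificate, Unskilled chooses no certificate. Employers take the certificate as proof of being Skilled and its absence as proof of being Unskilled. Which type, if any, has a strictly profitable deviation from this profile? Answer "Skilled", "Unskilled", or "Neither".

Unskilled

The certificate pays 16; no certificate pays 9.
Skilled: assigned the certificate, nets 16 − 4 = 12; deviating to no certificate nets 9.
Unskilled: assigned no certificate, nets 9; deviating to the certificate nets 16 − 5 = 11.
The Unskilled type gains 2 by deviating.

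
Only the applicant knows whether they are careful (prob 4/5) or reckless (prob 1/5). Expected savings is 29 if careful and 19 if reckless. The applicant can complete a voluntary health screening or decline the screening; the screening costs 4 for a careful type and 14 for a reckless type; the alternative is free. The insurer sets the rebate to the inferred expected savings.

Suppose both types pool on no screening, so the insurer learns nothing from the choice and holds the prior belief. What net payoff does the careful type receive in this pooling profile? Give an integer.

Pooled rebate = 4/5·29 + 1/5·19 = 27.
careful pays no cost for no screening, so net payoff = 27.

27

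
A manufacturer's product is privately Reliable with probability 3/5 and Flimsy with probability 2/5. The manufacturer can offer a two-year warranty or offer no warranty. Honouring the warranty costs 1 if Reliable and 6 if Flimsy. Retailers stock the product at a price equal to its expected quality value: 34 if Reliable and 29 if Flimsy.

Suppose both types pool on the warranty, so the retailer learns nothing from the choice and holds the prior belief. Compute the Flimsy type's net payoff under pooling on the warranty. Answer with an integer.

26

Pooled price = 3/5·34 + 2/5·29 = 32.
Flimsy pays cost 6 for the warranty, so net payoff = 32 − 6 = 26.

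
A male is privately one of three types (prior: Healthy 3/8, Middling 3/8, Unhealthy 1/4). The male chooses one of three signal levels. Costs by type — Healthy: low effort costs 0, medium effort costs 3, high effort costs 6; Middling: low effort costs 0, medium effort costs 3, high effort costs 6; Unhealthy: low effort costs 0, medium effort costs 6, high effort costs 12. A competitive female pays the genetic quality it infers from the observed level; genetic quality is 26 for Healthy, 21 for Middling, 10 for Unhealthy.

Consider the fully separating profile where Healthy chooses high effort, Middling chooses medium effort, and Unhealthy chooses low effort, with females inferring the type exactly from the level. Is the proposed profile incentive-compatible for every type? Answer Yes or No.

Separating mating payoffs: high effort → 26, medium effort → 21, low effort → 10.
Healthy (assigned high effort): low effort: 10 − 0 = 10; medium effort: 21 − 3 = 18; high effort: 26 − 6 = 20. Healthy stays.
Middling (assigned medium effort): low effort: 10 − 0 = 10; medium effort: 21 − 3 = 18; high effort: 26 − 6 = 20. Middling prefers high effort.
Unhealthy (assigned low effort): low effort: 10 − 0 = 10; medium effort: 21 − 6 = 15; high effort: 26 − 12 = 14. Unhealthy prefers medium effort.
At least one type deviates; the separating profile fails.

No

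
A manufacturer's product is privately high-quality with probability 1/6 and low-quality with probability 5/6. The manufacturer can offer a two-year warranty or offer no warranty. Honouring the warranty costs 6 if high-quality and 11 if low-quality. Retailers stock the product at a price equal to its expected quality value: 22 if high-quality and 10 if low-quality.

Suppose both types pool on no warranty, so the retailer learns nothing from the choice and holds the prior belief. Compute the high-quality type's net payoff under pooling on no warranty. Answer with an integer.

12

Pooled price = 1/6·22 + 5/6·10 = 12.
high-quality pays no cost for no warranty, so net payoff = 12.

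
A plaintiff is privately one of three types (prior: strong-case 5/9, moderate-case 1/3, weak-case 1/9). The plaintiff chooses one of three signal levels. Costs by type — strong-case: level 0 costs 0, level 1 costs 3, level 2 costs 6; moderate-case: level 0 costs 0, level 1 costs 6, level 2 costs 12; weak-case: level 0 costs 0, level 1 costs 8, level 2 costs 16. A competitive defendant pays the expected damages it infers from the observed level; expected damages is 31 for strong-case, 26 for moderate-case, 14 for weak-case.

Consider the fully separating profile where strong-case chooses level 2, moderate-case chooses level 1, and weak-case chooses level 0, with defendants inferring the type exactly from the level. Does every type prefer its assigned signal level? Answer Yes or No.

Separating settlements: level 2 → 31, level 1 → 26, level 0 → 14.
strong-case (assigned level 2): level 0: 14 − 0 = 14; level 1: 26 − 3 = 23; level 2: 31 − 6 = 25. strong-case stays.
moderate-case (assigned level 1): level 0: 14 − 0 = 14; level 1: 26 − 6 = 20; level 2: 31 − 12 = 19. moderate-case stays.
weak-case (assigned level 0): level 0: 14 − 0 = 14; level 1: 26 − 8 = 18; level 2: 31 − 16 = 15. weak-case prefers level 1.
At least one type deviates; the separating profile fails.

No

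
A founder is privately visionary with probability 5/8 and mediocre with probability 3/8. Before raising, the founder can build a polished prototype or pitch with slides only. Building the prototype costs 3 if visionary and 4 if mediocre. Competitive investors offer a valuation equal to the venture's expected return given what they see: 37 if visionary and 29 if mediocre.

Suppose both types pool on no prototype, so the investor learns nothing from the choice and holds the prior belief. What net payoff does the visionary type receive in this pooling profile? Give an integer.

Pooled valuation = 5/8·37 + 3/8·29 = 34.
visionary pays no cost for no prototype, so net payoff = 34.

34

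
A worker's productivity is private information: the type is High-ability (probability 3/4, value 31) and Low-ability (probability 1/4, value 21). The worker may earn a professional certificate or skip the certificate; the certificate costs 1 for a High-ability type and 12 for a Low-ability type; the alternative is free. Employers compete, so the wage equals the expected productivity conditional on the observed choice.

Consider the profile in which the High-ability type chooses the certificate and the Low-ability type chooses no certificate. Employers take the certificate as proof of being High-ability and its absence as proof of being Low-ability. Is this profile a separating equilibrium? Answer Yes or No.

Yes

Under these beliefs, the certificate earns wage 31 and no certificate earns wage 21.
High-ability: the certificate nets 31 − 1 = 30; no certificate nets 21. High-ability prefers the certificate.
Low-ability: the certificate nets 31 − 12 = 19; no certificate nets 21. Low-ability prefers no certificate.
Neither type deviates, so the separating profile is an equilibrium.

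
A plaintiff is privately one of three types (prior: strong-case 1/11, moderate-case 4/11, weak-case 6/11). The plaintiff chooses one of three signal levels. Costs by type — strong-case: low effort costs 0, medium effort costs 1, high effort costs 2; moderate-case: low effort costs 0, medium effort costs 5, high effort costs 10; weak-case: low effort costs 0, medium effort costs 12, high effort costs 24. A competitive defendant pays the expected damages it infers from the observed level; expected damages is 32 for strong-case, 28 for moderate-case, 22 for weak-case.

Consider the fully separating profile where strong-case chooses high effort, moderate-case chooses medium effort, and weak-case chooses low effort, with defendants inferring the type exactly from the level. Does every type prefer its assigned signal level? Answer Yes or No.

Yes

Separating settlements: high effort → 32, medium effort → 28, low effort → 22.
strong-case (assigned high effort): low effort: 22 − 0 = 22; medium effort: 28 − 1 = 27; high effort: 32 − 2 = 30. strong-case stays.
moderate-case (assigned medium effort): low effort: 22 − 0 = 22; medium effort: 28 − 5 = 23; high effort: 32 − 10 = 22. moderate-case stays.
weak-case (assigned low effort): low effort: 22 − 0 = 22; medium effort: 28 − 12 = 16; high effort: 32 − 24 = 8. weak-case stays.
Every type prefers its assigned level; separation holds.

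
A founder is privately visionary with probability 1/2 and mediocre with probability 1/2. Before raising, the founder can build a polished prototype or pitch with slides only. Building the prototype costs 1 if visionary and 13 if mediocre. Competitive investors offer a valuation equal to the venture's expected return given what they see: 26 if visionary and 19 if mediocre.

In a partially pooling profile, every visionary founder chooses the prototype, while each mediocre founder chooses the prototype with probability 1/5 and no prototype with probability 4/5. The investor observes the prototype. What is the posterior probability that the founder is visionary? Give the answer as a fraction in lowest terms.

P(the prototype) = (1/2)·1 + (1/2)·(1/5) = 3/5.
By Bayes' rule, P(visionary | the prototype) = (1/2) / (3/5) = 5/6.

5/6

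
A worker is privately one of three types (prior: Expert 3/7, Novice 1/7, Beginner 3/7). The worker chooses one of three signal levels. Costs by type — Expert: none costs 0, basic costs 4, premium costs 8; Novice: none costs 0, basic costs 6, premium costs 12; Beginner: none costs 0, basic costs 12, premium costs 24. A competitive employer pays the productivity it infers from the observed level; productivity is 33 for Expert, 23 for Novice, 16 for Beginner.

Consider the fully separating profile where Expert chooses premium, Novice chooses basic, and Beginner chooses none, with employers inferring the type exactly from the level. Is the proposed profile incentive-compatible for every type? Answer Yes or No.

No

Separating wages: premium → 33, basic → 23, none → 16.
Expert (assigned premium): none: 16 − 0 = 16; basic: 23 − 4 = 19; premium: 33 − 8 = 25. Expert stays.
Novice (assigned basic): none: 16 − 0 = 16; basic: 23 − 6 = 17; premium: 33 − 12 = 21. Novice prefers premium.
Beginner (assigned none): none: 16 − 0 = 16; basic: 23 − 12 = 11; premium: 33 − 24 = 9. Beginner stays.
At least one type deviates; the separating profile fails.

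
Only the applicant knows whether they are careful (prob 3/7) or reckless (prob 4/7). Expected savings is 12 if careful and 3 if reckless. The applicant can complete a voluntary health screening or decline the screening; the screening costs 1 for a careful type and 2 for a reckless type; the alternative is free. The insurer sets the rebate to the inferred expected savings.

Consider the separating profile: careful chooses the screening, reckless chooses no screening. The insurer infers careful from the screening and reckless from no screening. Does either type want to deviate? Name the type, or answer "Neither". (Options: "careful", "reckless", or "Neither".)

The screening pays 12; no screening pays 3.
careful: assigned the screening, nets 12 − 1 = 11; deviating to no screening nets 3.
reckless: assigned no screening, nets 3; deviating to the screening nets 12 − 2 = 10.
The reckless type gains 7 by deviating.

reckless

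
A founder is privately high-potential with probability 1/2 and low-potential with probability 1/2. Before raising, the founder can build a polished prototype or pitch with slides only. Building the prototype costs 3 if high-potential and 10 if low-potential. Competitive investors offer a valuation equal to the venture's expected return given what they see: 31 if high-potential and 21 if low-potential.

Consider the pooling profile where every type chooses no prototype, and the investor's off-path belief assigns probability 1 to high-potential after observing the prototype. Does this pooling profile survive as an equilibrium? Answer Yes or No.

No

On path, the investor holds the prior and pays 1/2·31 + 1/2·21 = 26. Off path (the prototype), believing high-potential, it pays 31.
high-potential: no prototype nets 26; the prototype nets 31 − 3 = 28. high-potential would deviate.
low-potential: no prototype nets 26; the prototype nets 31 − 10 = 21. low-potential stays.
A type deviates, so pooling fails.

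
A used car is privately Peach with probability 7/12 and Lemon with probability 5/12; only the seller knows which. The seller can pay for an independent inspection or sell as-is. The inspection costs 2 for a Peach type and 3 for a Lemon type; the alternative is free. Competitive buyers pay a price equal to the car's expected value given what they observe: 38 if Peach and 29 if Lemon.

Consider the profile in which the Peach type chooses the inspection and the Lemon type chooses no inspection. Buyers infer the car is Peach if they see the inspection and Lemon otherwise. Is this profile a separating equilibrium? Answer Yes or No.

No

Under these beliefs, the inspection earns price 38 and no inspection earns price 29.
Peach: the inspection nets 38 − 2 = 36; no inspection nets 29. Peach prefers the inspection.
Lemon: the inspection nets 38 − 3 = 35; no inspection nets 29. Lemon would deviate to the inspection.
Lemon has a profitable deviation, so the profile is not an equilibrium.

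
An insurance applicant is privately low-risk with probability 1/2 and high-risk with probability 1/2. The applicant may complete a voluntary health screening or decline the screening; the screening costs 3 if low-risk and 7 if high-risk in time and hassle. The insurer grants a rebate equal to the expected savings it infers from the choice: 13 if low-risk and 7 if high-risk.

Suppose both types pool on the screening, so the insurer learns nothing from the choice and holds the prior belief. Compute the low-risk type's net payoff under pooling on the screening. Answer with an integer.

7

Pooled rebate = 1/2·13 + 1/2·7 = 10.
low-risk pays cost 3 for the screening, so net payoff = 10 − 3 = 7.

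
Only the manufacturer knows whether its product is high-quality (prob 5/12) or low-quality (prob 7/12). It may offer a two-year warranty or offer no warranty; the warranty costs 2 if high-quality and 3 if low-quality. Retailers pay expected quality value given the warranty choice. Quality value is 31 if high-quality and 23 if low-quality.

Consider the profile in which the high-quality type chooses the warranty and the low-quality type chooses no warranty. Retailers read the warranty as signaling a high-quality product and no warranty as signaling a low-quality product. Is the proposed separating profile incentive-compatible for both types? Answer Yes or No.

No

Under these beliefs, the warranty earns price 31 and no warranty earns price 23.
high-quality: the warranty nets 31 − 2 = 29; no warranty nets 23. high-quality prefers the warranty.
low-quality: the warranty nets 31 − 3 = 28; no warranty nets 23. low-quality would deviate to the warranty.
low-quality has a profitable deviation, so the profile is not an equilibrium.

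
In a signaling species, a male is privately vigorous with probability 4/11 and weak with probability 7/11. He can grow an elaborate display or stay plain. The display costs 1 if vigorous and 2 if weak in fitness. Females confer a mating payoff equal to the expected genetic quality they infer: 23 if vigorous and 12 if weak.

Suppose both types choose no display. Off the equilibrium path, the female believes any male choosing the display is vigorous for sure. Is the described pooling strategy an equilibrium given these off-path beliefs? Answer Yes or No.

No

On path, the female holds the prior and pays 4/11·23 + 7/11·12 = 16. Off path (the display), believing vigorous, it pays 23.
vigorous: no display nets 16; the display nets 23 − 1 = 22. vigorous would deviate.
weak: no display nets 16; the display nets 23 − 2 = 21. weak would deviate.
A type deviates, so pooling fails.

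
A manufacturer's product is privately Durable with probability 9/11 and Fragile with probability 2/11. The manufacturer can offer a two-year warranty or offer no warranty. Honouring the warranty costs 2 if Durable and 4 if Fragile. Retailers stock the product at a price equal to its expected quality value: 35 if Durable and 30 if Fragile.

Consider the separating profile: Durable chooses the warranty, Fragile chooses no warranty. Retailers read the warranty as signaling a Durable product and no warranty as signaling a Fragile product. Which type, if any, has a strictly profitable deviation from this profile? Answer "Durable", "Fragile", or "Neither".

Fragile

The warranty pays 35; no warranty pays 30.
Durable: assigned the warranty, nets 35 − 2 = 33; deviating to no warranty nets 30.
Fragile: assigned no warranty, nets 30; deviating to the warranty nets 35 − 4 = 31.
The Fragile type gains 1 by deviating.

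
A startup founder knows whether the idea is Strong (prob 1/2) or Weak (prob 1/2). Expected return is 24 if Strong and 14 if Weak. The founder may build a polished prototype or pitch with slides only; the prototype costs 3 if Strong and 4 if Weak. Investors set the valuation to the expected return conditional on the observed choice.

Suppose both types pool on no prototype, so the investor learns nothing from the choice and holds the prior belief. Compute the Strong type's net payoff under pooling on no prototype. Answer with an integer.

Pooled valuation = 1/2·24 + 1/2·14 = 19.
Strong pays no cost for no prototype, so net payoff = 19.

19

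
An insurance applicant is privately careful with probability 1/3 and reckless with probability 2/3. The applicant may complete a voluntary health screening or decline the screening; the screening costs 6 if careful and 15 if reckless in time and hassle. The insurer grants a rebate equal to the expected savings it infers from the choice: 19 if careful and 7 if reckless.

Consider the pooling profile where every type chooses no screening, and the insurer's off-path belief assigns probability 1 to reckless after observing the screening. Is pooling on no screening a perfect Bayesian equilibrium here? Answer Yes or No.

Yes

On path, the insurer holds the prior and pays 1/3·19 + 2/3·7 = 11. Off path (the screening), believing reckless, it pays 7.
careful: no screening nets 11; the screening nets 7 − 6 = 1. careful stays.
reckless: no screening nets 11; the screening nets 7 − 15 = -8. reckless stays.
No type deviates, so pooling is sustained.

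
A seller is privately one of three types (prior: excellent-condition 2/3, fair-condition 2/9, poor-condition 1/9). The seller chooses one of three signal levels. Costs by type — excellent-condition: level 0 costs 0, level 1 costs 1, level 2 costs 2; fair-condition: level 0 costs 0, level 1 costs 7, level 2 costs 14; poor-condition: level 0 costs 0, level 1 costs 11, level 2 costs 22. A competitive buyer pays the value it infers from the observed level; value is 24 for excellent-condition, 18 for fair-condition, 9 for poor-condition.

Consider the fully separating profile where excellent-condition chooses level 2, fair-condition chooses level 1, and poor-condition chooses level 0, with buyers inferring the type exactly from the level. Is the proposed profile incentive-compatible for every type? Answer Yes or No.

Yes

Separating prices: level 2 → 24, level 1 → 18, level 0 → 9.
excellent-condition (assigned level 2): level 0: 9 − 0 = 9; level 1: 18 − 1 = 17; level 2: 24 − 2 = 22. excellent-condition stays.
fair-condition (assigned level 1): level 0: 9 − 0 = 9; level 1: 18 − 7 = 11; level 2: 24 − 14 = 10. fair-condition stays.
poor-condition (assigned level 0): level 0: 9 − 0 = 9; level 1: 18 − 11 = 7; level 2: 24 − 22 = 2. poor-condition stays.
Every type prefers its assigned level; separation holds.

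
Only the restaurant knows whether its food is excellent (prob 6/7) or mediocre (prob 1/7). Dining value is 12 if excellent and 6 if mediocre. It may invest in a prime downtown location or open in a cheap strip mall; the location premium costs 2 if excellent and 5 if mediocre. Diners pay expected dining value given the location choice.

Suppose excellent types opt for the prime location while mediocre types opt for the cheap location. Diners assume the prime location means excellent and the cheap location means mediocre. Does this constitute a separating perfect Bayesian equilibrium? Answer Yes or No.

No

Under these beliefs, the prime location earns price premium 12 and the cheap location earns price premium 6.
excellent: the prime location nets 12 − 2 = 10; the cheap location nets 6. excellent prefers the prime location.
mediocre: the prime location nets 12 − 5 = 7; the cheap location nets 6. mediocre would deviate to the prime location.
mediocre has a profitable deviation, so the profile is not an equilibrium.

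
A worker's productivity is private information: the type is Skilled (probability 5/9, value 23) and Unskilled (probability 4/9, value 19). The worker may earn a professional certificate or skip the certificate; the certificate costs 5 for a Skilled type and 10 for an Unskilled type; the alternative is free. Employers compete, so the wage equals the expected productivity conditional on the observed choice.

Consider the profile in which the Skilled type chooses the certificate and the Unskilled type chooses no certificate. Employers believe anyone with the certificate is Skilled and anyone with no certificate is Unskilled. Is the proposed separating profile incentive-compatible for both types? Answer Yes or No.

No

Under these beliefs, the certificate earns wage 23 and no certificate earns wage 19.
Skilled: the certificate nets 23 − 5 = 18; no certificate nets 19. Skilled would deviate to no certificate.
Unskilled: the certificate nets 23 − 10 = 13; no certificate nets 19. Unskilled prefers no certificate.
Skilled has a profitable deviation, so the profile is not an equilibrium.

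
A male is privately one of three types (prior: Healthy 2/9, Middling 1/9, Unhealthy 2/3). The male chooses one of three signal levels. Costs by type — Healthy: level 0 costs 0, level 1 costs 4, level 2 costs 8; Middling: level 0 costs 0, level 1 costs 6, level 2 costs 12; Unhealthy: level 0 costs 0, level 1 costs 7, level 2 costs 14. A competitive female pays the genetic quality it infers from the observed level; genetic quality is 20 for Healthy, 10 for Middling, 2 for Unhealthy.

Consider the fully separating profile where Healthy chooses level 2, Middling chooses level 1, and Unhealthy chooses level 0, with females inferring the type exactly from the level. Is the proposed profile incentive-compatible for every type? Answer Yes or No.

Separating mating payoffs: level 2 → 20, level 1 → 10, level 0 → 2.
Healthy (assigned level 2): level 0: 2 − 0 = 2; level 1: 10 − 4 = 6; level 2: 20 − 8 = 12. Healthy stays.
Middling (assigned level 1): level 0: 2 − 0 = 2; level 1: 10 − 6 = 4; level 2: 20 − 12 = 8. Middling prefers level 2.
Unhealthy (assigned level 0): level 0: 2 − 0 = 2; level 1: 10 − 7 = 3; level 2: 20 − 14 = 6. Unhealthy prefers level 2.
At least one type deviates; the separating profile fails.

No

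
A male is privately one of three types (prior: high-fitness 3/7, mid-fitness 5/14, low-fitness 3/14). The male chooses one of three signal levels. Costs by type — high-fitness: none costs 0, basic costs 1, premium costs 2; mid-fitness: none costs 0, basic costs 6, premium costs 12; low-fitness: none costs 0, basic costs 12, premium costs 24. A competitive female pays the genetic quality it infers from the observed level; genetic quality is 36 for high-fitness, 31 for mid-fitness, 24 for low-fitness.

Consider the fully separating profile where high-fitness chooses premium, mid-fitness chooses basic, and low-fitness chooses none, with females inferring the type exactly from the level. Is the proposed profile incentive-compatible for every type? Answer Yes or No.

Separating mating payoffs: premium → 36, basic → 31, none → 24.
high-fitness (assigned premium): none: 24 − 0 = 24; basic: 31 − 1 = 30; premium: 36 − 2 = 34. high-fitness stays.
mid-fitness (assigned basic): none: 24 − 0 = 24; basic: 31 − 6 = 25; premium: 36 − 12 = 24. mid-fitness stays.
low-fitness (assigned none): none: 24 − 0 = 24; basic: 31 − 12 = 19; premium: 36 − 24 = 12. low-fitness stays.
Every type prefers its assigned level; separation holds.

Yes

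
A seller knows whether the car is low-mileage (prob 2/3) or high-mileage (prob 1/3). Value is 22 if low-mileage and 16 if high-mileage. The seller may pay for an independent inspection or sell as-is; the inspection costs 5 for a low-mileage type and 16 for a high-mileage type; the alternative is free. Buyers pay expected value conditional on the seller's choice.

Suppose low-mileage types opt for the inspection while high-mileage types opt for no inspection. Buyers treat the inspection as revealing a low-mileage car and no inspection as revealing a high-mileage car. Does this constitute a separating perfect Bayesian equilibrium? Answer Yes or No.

Yes

Under these beliefs, the inspection earns price 22 and no inspection earns price 16.
low-mileage: the inspection nets 22 − 5 = 17; no inspection nets 16. low-mileage prefers the inspection.
high-mileage: the inspection nets 22 − 16 = 6; no inspection nets 16. high-mileage prefers no inspection.
Neither type deviates, so the separating profile is an equilibrium.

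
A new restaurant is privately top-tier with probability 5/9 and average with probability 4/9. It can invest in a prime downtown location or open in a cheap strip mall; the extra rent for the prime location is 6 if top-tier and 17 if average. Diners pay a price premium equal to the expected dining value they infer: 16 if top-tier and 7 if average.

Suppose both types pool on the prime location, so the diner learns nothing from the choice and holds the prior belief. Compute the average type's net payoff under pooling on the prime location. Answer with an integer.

-5

Pooled price premium = 5/9·16 + 4/9·7 = 12.
average pays cost 17 for the prime location, so net payoff = 12 − 17 = -5.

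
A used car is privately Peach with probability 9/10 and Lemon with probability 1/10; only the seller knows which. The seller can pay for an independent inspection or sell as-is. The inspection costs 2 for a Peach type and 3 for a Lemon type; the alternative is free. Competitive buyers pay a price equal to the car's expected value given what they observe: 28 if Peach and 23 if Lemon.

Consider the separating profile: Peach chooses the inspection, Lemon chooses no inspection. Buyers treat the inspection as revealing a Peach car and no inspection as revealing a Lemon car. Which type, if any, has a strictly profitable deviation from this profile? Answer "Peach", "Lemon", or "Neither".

Lemon

The inspection pays 28; no inspection pays 23.
Peach: assigned the inspection, nets 28 − 2 = 26; deviating to no inspection nets 23.
Lemon: assigned no inspection, nets 23; deviating to the inspection nets 28 − 3 = 25.
The Lemon type gains 2 by deviating.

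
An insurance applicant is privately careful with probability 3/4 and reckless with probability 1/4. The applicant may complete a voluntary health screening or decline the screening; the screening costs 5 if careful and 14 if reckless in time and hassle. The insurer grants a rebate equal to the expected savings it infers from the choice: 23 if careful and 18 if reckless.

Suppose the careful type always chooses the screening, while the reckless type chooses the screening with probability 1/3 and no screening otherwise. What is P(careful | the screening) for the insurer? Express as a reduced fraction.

9/10

P(the screening) = (3/4)·1 + (1/4)·(1/3) = 5/6.
By Bayes' rule, P(careful | the screening) = (3/4) / (5/6) = 9/10.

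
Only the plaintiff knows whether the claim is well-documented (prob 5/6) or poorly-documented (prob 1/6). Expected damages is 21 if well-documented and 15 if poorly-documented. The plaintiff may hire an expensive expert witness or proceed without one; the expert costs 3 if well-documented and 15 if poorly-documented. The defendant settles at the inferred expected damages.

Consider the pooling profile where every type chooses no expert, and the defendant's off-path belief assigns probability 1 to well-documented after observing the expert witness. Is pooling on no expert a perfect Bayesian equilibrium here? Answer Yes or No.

Yes

On path, the defendant holds the prior and pays 5/6·21 + 1/6·15 = 20. Off path (the expert witness), believing well-documented, it pays 21.
well-documented: no expert nets 20; the expert witness nets 21 − 3 = 18. well-documented stays.
poorly-documented: no expert nets 20; the expert witness nets 21 − 15 = 6. poorly-documented stays.
No type deviates, so pooling is sustained.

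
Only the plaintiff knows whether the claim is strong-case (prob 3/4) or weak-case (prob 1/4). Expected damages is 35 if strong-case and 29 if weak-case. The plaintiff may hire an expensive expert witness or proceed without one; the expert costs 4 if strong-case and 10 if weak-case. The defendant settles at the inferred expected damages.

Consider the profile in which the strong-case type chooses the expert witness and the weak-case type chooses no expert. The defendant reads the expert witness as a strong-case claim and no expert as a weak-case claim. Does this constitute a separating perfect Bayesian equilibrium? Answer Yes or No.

Under these beliefs, the expert witness earns settlement 35 and no expert earns settlement 29.
strong-case: the expert witness nets 35 − 4 = 31; no expert nets 29. strong-case prefers the expert witness.
weak-case: the expert witness nets 35 − 10 = 25; no expert nets 29. weak-case prefers no expert.
Neither type deviates, so the separating profile is an equilibrium.

Yes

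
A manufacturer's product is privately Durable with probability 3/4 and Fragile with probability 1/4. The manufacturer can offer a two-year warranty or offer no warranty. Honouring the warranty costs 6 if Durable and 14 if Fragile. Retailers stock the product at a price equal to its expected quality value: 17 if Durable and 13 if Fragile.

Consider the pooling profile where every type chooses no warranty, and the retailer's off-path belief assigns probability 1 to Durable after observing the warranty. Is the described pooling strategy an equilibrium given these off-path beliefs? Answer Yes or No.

Yes

On path, the retailer holds the prior and pays 3/4·17 + 1/4·13 = 16. Off path (the warranty), believing Durable, it pays 17.
Durable: no warranty nets 16; the warranty nets 17 − 6 = 11. Durable stays.
Fragile: no warranty nets 16; the warranty nets 17 − 14 = 3. Fragile stays.
No type deviates, so pooling is sustained.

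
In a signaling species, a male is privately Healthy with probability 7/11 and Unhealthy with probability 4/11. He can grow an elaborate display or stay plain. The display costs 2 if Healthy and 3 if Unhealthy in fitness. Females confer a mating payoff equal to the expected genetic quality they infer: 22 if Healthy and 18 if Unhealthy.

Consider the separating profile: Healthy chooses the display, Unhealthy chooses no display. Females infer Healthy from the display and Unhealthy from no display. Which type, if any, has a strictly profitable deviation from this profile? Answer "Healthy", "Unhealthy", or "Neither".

Unhealthy

The display pays 22; no display pays 18.
Healthy: assigned the display, nets 22 − 2 = 20; deviating to no display nets 18.
Unhealthy: assigned no display, nets 18; deviating to the display nets 22 − 3 = 19.
The Unhealthy type gains 1 by deviating.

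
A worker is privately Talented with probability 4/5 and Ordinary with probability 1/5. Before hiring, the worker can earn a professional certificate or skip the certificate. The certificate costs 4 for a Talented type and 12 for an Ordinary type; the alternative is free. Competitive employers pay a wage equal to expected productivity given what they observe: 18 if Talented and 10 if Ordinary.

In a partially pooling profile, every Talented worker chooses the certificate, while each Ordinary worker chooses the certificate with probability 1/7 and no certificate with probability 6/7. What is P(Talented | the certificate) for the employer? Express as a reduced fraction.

P(the certificate) = (4/5)·1 + (1/5)·(1/7) = 29/35.
By Bayes' rule, P(Talented | the certificate) = (4/5) / (29/35) = 28/29.

28/29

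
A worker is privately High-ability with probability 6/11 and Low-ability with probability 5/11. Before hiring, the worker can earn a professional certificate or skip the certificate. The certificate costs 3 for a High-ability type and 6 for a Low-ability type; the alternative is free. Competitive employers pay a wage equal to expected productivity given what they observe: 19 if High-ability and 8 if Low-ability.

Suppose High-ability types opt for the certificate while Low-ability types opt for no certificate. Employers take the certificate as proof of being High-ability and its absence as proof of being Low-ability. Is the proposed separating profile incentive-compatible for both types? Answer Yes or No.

No

Under these beliefs, the certificate earns wage 19 and no certificate earns wage 8.
High-ability: the certificate nets 19 − 3 = 16; no certificate nets 8. High-ability prefers the certificate.
Low-ability: the certificate nets 19 − 6 = 13; no certificate nets 8. Low-ability would deviate to the certificate.
Low-ability has a profitable deviation, so the profile is not an equilibrium.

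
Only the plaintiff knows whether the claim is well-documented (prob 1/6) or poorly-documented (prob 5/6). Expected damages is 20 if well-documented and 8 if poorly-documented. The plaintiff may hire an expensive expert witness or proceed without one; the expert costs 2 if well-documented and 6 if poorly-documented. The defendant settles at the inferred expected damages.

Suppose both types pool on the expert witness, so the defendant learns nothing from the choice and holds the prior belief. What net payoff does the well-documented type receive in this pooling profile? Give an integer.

8

Pooled settlement = 1/6·20 + 5/6·8 = 10.
well-documented pays cost 2 for the expert witness, so net payoff = 10 − 2 = 8.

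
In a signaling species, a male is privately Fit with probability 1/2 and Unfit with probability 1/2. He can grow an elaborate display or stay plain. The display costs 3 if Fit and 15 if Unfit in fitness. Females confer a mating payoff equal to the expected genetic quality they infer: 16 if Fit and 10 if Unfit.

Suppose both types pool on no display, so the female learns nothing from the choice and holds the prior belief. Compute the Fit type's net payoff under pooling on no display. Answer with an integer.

13

Pooled mating payoff = 1/2·16 + 1/2·10 = 13.
Fit pays no cost for no display, so net payoff = 13.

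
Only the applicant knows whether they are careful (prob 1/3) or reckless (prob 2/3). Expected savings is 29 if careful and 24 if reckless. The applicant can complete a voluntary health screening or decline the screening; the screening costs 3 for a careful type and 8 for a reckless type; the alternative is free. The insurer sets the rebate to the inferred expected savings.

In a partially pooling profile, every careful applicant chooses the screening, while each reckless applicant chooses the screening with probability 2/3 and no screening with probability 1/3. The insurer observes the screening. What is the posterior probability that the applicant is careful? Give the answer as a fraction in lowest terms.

P(the screening) = (1/3)·1 + (2/3)·(2/3) = 7/9.
By Bayes' rule, P(careful | the screening) = (1/3) / (7/9) = 3/7.

3/7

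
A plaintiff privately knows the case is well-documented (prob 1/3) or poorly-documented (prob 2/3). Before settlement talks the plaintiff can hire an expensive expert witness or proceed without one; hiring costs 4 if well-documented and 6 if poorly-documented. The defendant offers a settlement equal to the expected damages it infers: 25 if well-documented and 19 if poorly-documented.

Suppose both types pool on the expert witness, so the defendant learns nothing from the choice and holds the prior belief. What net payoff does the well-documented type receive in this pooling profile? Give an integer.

Pooled settlement = 1/3·25 + 2/3·19 = 21.
well-documented pays cost 4 for the expert witness, so net payoff = 21 − 4 = 17.

17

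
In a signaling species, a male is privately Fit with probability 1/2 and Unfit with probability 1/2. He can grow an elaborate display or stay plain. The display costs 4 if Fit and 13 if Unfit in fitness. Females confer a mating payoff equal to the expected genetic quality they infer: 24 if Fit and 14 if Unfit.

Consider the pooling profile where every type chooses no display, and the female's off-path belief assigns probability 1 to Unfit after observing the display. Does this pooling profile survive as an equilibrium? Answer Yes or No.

On path, the female holds the prior and pays 1/2·24 + 1/2·14 = 19. Off path (the display), believing Unfit, it pays 14.
Fit: no display nets 19; the display nets 14 − 4 = 10. Fit stays.
Unfit: no display nets 19; the display nets 14 − 13 = 1. Unfit stays.
No type deviates, so pooling is sustained.

Yes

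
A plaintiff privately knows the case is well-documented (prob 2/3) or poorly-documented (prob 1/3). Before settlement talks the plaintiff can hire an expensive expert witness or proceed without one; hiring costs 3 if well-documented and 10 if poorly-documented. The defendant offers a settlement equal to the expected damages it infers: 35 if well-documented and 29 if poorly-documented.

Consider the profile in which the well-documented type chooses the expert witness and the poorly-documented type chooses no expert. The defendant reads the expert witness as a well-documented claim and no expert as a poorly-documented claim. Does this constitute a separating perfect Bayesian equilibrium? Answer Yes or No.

Under these beliefs, the expert witness earns settlement 35 and no expert earns settlement 29.
well-documented: the expert witness nets 35 − 3 = 32; no expert nets 29. well-documented prefers the expert witness.
poorly-documented: the expert witness nets 35 − 10 = 25; no expert nets 29. poorly-documented prefers no expert.
Neither type deviates, so the separating profile is an equilibrium.

Yes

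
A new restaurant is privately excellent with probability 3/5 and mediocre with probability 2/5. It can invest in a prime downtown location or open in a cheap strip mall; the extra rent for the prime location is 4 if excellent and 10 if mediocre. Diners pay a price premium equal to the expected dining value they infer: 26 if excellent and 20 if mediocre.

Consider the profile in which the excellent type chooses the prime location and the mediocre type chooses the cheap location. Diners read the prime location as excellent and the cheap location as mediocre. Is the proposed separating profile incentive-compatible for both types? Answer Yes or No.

Yes

Under these beliefs, the prime location earns price premium 26 and the cheap location earns price premium 20.
excellent: the prime location nets 26 − 4 = 22; the cheap location nets 20. excellent prefers the prime location.
mediocre: the prime location nets 26 − 10 = 16; the cheap location nets 20. mediocre prefers the cheap location.
Neither type deviates, so the separating profile is an equilibrium.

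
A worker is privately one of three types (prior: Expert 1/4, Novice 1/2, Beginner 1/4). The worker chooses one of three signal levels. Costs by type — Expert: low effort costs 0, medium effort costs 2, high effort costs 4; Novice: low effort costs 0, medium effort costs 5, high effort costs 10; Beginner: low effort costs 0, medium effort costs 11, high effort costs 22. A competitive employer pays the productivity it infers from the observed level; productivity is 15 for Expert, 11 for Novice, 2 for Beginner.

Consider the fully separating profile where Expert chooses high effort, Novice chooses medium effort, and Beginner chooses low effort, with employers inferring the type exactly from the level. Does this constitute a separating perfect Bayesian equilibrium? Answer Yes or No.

Separating wages: high effort → 15, medium effort → 11, low effort → 2.
Expert (assigned high effort): low effort: 2 − 0 = 2; medium effort: 11 − 2 = 9; high effort: 15 − 4 = 11. Expert stays.
Novice (assigned medium effort): low effort: 2 − 0 = 2; medium effort: 11 − 5 = 6; high effort: 15 − 10 = 5. Novice stays.
Beginner (assigned low effort): low effort: 2 − 0 = 2; medium effort: 11 − 11 = 0; high effort: 15 − 22 = -7. Beginner stays.
Every type prefers its assigned level; separation holds.

Yes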